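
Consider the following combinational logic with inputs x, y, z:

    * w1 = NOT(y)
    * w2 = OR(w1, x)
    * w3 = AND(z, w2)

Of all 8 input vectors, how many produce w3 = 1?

3

w3 = AND(z, w2) must be 1, so both z = 1 and w2 = 1.
Satisfying assignments:
  x=0, y=0, z=1
  x=1, y=0, z=1
  x=1, y=1, z=1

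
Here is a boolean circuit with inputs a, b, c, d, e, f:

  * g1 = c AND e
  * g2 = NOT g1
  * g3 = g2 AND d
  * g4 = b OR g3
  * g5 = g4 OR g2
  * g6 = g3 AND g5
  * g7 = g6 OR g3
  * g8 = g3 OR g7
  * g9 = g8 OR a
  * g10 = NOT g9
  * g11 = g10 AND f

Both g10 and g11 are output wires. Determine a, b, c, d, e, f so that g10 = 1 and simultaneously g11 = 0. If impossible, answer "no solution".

a=0 b=0 c=1 d=1 e=1 f=0

Check with a=0 b=0 c=1 d=1 e=1 f=0:
g1 = c AND e = 1 AND 1 = 1
g2 = NOT g1 = NOT 1 = 0
g3 = g2 AND d = 0 AND 1 = 0
g4 = b OR g3 = 0 OR 0 = 0
g5 = g4 OR g2 = 0 OR 0 = 0
g6 = g3 AND g5 = 0 AND 0 = 0
g7 = g6 OR g3 = 0 OR 0 = 0
g8 = g3 OR g7 = 0 OR 0 = 0
g9 = g8 OR a = 0 OR 0 = 0
g10 = NOT g9 = NOT 0 = 1
g11 = g10 AND f = 1 AND 0 = 0
So g10 = 1 and g11 = 0.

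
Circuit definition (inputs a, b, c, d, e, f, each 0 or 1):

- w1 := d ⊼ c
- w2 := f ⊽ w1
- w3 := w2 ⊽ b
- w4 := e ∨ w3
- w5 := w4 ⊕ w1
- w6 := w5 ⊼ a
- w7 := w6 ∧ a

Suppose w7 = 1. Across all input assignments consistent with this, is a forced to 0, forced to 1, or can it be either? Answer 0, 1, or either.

1

w7 = w6 ∧ a must be 1, so both w6 = 1 and a = 1.
Every assignment with w7 = 1 has a = 1; there are 21 such assignment(s).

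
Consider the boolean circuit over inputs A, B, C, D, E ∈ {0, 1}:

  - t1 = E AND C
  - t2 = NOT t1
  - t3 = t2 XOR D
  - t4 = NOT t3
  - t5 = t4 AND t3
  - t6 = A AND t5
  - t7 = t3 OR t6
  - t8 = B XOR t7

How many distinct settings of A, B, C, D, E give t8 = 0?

16

t8 = B XOR t7 must be 0, so B and t7 are equal.
Enumerating the 32 input combinations, 16 give t8 = 0 and 16 give t8 = 1.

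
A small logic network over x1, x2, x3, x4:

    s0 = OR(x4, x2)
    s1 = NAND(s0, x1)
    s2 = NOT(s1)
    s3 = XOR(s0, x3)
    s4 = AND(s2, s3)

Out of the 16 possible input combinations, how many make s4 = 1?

s4 = AND(s2, s3) must be 1, so both s2 = 1 and s3 = 1.
Satisfying assignments:
  x1=1, x2=0, x3=0, x4=1
  x1=1, x2=1, x3=0, x4=0
  x1=1, x2=1, x3=0, x4=1

3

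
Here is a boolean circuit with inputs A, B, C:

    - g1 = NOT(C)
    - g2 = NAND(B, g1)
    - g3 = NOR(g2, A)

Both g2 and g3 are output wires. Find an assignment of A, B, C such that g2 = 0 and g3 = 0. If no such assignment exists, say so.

A=1, B=1, C=0

Check with A=1, B=1, C=0:
g1 = NOT(C) = NOT 0 = 1
g2 = NAND(B, g1) = NAND(1, 1) = 0
g3 = NOR(g2, A) = NOR(0, 1) = 0
So g2 = 0 and g3 = 0.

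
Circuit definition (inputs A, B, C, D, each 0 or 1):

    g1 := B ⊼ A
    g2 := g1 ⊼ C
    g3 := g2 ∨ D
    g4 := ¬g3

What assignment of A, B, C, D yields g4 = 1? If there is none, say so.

g4 = ¬g3 must be 1, so g3 = 0.
Check with A=0, B=1, C=1, D=0:
g1 = B ⊼ A = 1 ⊼ 0 = 1
g2 = g1 ⊼ C = 1 ⊼ 1 = 0
g3 = g2 ∨ D = 0 ∨ 0 = 0
g4 = ¬g3 = ¬0 = 1
So g4 = 1 as required.

A=0, B=1, C=1, D=0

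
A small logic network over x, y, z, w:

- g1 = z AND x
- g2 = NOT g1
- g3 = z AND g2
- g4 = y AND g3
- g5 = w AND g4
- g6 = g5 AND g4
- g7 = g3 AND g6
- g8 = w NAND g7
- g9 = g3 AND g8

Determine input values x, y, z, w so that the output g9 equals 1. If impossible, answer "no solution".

x=0 y=0 z=1 w=0

g9 = g3 AND g8 must be 1, so both g3 = 1 and g8 = 1.
g3 = z AND g2 must be 1, so both z = 1 and g2 = 1.
g8 = w NAND g7 must be 1, so at least one of w, g7 is 0.
Check with x=0 y=0 z=1 w=0:
g1 = z AND x = 1 AND 0 = 0
g2 = NOT g1 = NOT 0 = 1
g3 = z AND g2 = 1 AND 1 = 1
g4 = y AND g3 = 0 AND 1 = 0
g5 = w AND g4 = 0 AND 0 = 0
g6 = g5 AND g4 = 0 AND 0 = 0
g7 = g3 AND g6 = 1 AND 0 = 0
g8 = w NAND g7 = 0 NAND 0 = 1
g9 = g3 AND g8 = 1 AND 1 = 1
So g9 = 1 as required.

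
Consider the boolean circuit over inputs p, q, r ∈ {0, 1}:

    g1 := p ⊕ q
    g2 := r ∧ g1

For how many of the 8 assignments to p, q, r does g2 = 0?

6

g2 = r ∧ g1 must be 0, so at least one of r, g1 is 0.
Satisfying assignments:
  p=0, q=0, r=0
  p=0, q=0, r=1
  p=0, q=1, r=0
  p=1, q=0, r=0
  p=1, q=1, r=0
  p=1, q=1, r=1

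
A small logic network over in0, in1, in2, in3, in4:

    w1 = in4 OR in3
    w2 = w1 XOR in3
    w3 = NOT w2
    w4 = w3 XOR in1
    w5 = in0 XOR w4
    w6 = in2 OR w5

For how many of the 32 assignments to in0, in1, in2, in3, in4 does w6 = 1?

24

w6 = in2 OR w5 must be 1, so at least one of in2, w5 is 1.
Enumerating the 32 input combinations, 24 give w6 = 1 and 8 give w6 = 0.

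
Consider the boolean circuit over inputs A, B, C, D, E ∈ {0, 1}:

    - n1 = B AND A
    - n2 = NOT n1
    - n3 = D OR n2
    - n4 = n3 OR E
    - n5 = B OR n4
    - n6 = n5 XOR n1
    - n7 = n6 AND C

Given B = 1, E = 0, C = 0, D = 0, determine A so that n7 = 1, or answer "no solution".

With B = 1, E = 0, C = 0, D = 0 fixed, none of the 2 settings of A give n7 = 1.
For example, with A=0:
n1 = B AND A = 1 AND 0 = 0
n2 = NOT n1 = NOT 0 = 1
n3 = D OR n2 = 0 OR 1 = 1
n4 = n3 OR E = 1 OR 0 = 1
n5 = B OR n4 = 1 OR 1 = 1
n6 = n5 XOR n1 = 1 XOR 0 = 1
n7 = n6 AND C = 1 AND 0 = 0
giving n7 = 0 ≠ 1.

no solution exists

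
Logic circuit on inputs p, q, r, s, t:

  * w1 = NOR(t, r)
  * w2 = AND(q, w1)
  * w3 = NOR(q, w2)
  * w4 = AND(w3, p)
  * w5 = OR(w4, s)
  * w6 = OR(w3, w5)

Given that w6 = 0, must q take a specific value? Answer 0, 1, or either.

w6 = OR(w3, w5) must be 0, so both w3 = 0 and w5 = 0.
Every assignment with w6 = 0 has q = 1; there are 8 such assignment(s).

1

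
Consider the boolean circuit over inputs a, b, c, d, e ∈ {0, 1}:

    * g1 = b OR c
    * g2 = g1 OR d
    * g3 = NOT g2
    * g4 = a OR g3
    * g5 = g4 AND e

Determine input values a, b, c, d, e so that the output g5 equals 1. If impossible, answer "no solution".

a=1 b=0 c=1 d=0 e=1

Check with a=1 b=0 c=1 d=0 e=1:
g1 = b OR c = 0 OR 1 = 1
g2 = g1 OR d = 1 OR 0 = 1
g3 = NOT g2 = NOT 1 = 0
g4 = a OR g3 = 1 OR 0 = 1
g5 = g4 AND e = 1 AND 1 = 1
So g5 = 1 as required.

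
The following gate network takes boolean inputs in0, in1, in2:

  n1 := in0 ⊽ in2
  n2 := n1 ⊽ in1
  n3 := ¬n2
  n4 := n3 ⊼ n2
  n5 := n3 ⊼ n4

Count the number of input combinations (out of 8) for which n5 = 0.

n5 = n3 ⊼ n4 must be 0, so both n3 = 1 and n4 = 1.
Enumerating the 8 input combinations, 5 give n5 = 0 and 3 give n5 = 1.

5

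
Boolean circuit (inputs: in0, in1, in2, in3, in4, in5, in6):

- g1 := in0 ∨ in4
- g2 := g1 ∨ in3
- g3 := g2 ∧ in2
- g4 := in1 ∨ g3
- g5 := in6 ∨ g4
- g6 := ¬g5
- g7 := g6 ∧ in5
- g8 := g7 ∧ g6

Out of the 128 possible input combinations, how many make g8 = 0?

119

g8 = g7 ∧ g6 must be 0, so at least one of g7, g6 is 0.
Enumerating the 128 input combinations, 119 give g8 = 0 and 9 give g8 = 1.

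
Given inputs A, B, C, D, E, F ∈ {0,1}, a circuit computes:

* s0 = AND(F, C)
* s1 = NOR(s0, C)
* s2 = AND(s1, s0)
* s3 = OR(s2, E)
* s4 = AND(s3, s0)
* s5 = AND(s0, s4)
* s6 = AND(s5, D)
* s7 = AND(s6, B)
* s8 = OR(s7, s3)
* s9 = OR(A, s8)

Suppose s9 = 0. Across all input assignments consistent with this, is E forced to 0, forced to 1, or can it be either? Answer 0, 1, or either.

0

s9 = OR(A, s8) must be 0, so both A = 0 and s8 = 0.
s8 = OR(s7, s3) must be 0, so both s7 = 0 and s3 = 0.
s7 = AND(s6, B) must be 0, so at least one of s6, B is 0.
Every assignment with s9 = 0 has E = 0; there are 16 such assignment(s).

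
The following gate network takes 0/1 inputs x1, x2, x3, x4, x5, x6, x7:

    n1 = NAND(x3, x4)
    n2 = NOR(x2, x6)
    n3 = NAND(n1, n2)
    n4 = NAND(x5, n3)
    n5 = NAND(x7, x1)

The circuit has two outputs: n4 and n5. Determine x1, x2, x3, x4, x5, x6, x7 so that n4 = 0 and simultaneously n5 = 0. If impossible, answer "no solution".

x1=1 x2=0 x3=1 x4=1 x5=1 x6=0 x7=1

Check with x1=1 x2=0 x3=1 x4=1 x5=1 x6=0 x7=1:
n1 = NAND(x3, x4) = NAND(1, 1) = 0
n2 = NOR(x2, x6) = NOR(0, 0) = 1
n3 = NAND(n1, n2) = NAND(0, 1) = 1
n4 = NAND(x5, n3) = NAND(1, 1) = 0
n5 = NAND(x7, x1) = NAND(1, 1) = 0
So n4 = 0 and n5 = 0.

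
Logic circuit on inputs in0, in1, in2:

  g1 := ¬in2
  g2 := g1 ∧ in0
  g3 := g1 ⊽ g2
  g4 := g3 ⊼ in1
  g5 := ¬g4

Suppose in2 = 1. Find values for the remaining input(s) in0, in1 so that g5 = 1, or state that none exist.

Check with in2 = 1 and in0=0, in1=1:
g1 = ¬in2 = ¬1 = 0
g2 = g1 ∧ in0 = 0 ∧ 0 = 0
g3 = g1 ⊽ g2 = 0 ⊽ 0 = 1
g4 = g3 ⊼ in1 = 1 ⊼ 1 = 0
g5 = ¬g4 = ¬0 = 1
So g5 = 1.

in0=0, in1=1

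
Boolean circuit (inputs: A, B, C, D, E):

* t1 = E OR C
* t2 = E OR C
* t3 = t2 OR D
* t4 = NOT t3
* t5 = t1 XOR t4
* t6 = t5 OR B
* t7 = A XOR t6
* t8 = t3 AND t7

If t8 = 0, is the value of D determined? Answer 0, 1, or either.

Both values of D occur among assignments with t8 = 0:
  D=0: A=0, B=0, C=0, D=0, E=0
  D=1: A=0, B=0, C=0, D=1, E=0

either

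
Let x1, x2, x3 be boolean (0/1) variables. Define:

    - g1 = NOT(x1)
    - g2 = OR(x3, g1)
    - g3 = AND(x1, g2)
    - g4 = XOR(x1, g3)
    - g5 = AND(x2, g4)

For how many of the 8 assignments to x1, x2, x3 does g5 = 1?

1

g5 = AND(x2, g4) must be 1, so both x2 = 1 and g4 = 1.
Satisfying assignments:
  x1=1, x2=1, x3=0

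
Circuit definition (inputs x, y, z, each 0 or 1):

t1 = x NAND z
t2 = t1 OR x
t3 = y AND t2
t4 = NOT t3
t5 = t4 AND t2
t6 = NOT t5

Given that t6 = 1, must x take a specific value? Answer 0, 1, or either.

either

Both values of x occur among assignments with t6 = 1:
  x=0: x=0, y=1, z=0
  x=1: x=1, y=1, z=0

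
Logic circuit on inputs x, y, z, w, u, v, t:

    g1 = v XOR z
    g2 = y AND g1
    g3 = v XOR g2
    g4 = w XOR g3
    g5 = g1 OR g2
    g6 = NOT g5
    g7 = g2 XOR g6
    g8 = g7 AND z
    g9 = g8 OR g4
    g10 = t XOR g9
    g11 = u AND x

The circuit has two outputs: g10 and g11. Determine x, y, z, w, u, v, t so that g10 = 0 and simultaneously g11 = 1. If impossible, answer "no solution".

Check with x=1, y=1, z=1, w=0, u=1, v=1, t=1:
g1 = v XOR z = 1 XOR 1 = 0
g2 = y AND g1 = 1 AND 0 = 0
g3 = v XOR g2 = 1 XOR 0 = 1
g4 = w XOR g3 = 0 XOR 1 = 1
g5 = g1 OR g2 = 0 OR 0 = 0
g6 = NOT g5 = NOT 0 = 1
g7 = g2 XOR g6 = 0 XOR 1 = 1
g8 = g7 AND z = 1 AND 1 = 1
g9 = g8 OR g4 = 1 OR 1 = 1
g10 = t XOR g9 = 1 XOR 1 = 0
g11 = u AND x = 1 AND 1 = 1
So g10 = 0 and g11 = 1.

x=1, y=1, z=1, w=0, u=1, v=1, t=1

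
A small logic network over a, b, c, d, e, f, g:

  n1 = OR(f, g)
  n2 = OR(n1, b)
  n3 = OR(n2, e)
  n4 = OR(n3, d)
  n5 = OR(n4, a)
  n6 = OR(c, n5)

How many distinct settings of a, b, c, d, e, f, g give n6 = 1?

127

n6 = OR(c, n5) must be 1, so at least one of c, n5 is 1.
Enumerating the 128 input combinations, 127 give n6 = 1 and 1 give n6 = 0.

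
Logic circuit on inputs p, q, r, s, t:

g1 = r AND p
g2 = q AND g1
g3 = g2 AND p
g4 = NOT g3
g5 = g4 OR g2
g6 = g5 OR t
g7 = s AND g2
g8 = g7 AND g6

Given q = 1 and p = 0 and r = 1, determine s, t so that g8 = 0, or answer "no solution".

s=1, t=1

g8 = g7 AND g6 must be 0, so at least one of g7, g6 is 0.
Check with q = 1 and p = 0 and r = 1 and s=1, t=1:
g1 = r AND p = 1 AND 0 = 0
g2 = q AND g1 = 1 AND 0 = 0
g3 = g2 AND p = 0 AND 0 = 0
g4 = NOT g3 = NOT 0 = 1
g5 = g4 OR g2 = 1 OR 0 = 1
g6 = g5 OR t = 1 OR 1 = 1
g7 = s AND g2 = 1 AND 0 = 0
g8 = g7 AND g6 = 0 AND 1 = 0
So g8 = 0.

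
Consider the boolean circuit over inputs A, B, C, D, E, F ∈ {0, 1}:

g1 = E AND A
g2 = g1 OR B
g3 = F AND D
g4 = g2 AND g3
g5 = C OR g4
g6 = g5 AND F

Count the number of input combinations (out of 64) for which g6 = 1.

g6 = g5 AND F must be 1, so both g5 = 1 and F = 1.
g5 = C OR g4 must be 1, so at least one of C, g4 is 1.
Enumerating the 64 input combinations, 21 give g6 = 1 and 43 give g6 = 0.

21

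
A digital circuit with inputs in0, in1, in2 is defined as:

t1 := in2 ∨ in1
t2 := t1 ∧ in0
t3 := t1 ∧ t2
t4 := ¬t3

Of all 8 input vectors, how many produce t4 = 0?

t4 = ¬t3 must be 0, so t3 = 1.
t3 = t1 ∧ t2 must be 1, so both t1 = 1 and t2 = 1.
t1 = in2 ∨ in1 must be 1, so at least one of in2, in1 is 1.
Enumerating the 8 input combinations, 3 give t4 = 0 and 5 give t4 = 1.

3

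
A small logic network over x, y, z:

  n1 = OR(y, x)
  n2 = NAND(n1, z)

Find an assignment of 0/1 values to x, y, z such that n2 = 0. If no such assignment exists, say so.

x=0, y=1, z=1

Check with x=0, y=1, z=1:
n1 = OR(y, x) = OR(1, 0) = 1
n2 = NAND(n1, z) = NAND(1, 1) = 0
So n2 = 0 as required.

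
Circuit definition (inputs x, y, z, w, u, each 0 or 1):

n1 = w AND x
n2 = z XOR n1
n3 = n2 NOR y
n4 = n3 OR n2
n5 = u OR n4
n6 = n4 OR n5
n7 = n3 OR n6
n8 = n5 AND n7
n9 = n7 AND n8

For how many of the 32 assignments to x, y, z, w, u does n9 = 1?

28

n9 = n7 AND n8 must be 1, so both n7 = 1 and n8 = 1.
n7 = n3 OR n6 must be 1, so at least one of n3, n6 is 1.
Enumerating the 32 input combinations, 28 give n9 = 1 and 4 give n9 = 0.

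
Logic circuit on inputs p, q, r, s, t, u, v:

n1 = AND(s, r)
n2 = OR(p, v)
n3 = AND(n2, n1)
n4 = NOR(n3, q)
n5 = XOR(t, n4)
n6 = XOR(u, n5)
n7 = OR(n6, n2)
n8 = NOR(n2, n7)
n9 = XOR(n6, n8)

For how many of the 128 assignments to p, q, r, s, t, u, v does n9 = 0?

n9 = XOR(n6, n8) must be 0, so n6 and n8 are equal.
Enumerating the 128 input combinations, 48 give n9 = 0 and 80 give n9 = 1.

48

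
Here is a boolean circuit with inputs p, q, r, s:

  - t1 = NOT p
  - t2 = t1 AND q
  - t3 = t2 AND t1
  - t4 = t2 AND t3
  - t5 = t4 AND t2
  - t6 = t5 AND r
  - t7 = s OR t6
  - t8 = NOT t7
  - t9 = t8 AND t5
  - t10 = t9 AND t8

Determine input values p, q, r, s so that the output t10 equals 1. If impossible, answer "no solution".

Check with p=0, q=1, r=0, s=0:
t1 = NOT p = NOT 0 = 1
t2 = t1 AND q = 1 AND 1 = 1
t3 = t2 AND t1 = 1 AND 1 = 1
t4 = t2 AND t3 = 1 AND 1 = 1
t5 = t4 AND t2 = 1 AND 1 = 1
t6 = t5 AND r = 1 AND 0 = 0
t7 = s OR t6 = 0 OR 0 = 0
t8 = NOT t7 = NOT 0 = 1
t9 = t8 AND t5 = 1 AND 1 = 1
t10 = t9 AND t8 = 1 AND 1 = 1
So t10 = 1 as required.

p=0, q=1, r=0, s=0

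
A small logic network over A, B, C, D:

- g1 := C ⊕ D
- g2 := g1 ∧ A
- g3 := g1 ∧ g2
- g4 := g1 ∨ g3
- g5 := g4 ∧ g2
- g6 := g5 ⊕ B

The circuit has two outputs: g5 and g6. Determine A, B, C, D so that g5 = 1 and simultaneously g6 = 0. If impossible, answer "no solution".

A=1 B=1 C=1 D=0

Check with A=1 B=1 C=1 D=0:
g1 = C ⊕ D = 1 ⊕ 0 = 1
g2 = g1 ∧ A = 1 ∧ 1 = 1
g3 = g1 ∧ g2 = 1 ∧ 1 = 1
g4 = g1 ∨ g3 = 1 ∨ 1 = 1
g5 = g4 ∧ g2 = 1 ∧ 1 = 1
g6 = g5 ⊕ B = 1 ⊕ 1 = 0
So g5 = 1 and g6 = 0.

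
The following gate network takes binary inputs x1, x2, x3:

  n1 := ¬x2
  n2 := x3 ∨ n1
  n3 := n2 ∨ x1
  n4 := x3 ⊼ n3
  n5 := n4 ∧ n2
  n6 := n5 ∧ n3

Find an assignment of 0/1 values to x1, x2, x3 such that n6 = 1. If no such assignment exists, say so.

x1=1, x2=0, x3=0

n6 = n5 ∧ n3 must be 1, so both n5 = 1 and n3 = 1.
n5 = n4 ∧ n2 must be 1, so both n4 = 1 and n2 = 1.
Check with x1=1, x2=0, x3=0:
n1 = ¬x2 = ¬0 = 1
n2 = x3 ∨ n1 = 0 ∨ 1 = 1
n3 = n2 ∨ x1 = 1 ∨ 1 = 1
n4 = x3 ⊼ n3 = 0 ⊼ 1 = 1
n5 = n4 ∧ n2 = 1 ∧ 1 = 1
n6 = n5 ∧ n3 = 1 ∧ 1 = 1
So n6 = 1 as required.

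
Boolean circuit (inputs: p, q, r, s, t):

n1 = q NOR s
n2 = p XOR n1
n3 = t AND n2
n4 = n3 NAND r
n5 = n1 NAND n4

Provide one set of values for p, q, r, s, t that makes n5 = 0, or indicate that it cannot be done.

p=1 q=0 r=1 s=0 t=1

n5 = n1 NAND n4 must be 0, so both n1 = 1 and n4 = 1.
n1 = q NOR s must be 1, so both q = 0 and s = 0.
Check with p=1 q=0 r=1 s=0 t=1:
n1 = q NOR s = 0 NOR 0 = 1
n2 = p XOR n1 = 1 XOR 1 = 0
n3 = t AND n2 = 1 AND 0 = 0
n4 = n3 NAND r = 0 NAND 1 = 1
n5 = n1 NAND n4 = 1 NAND 1 = 0
So n5 = 0 as required.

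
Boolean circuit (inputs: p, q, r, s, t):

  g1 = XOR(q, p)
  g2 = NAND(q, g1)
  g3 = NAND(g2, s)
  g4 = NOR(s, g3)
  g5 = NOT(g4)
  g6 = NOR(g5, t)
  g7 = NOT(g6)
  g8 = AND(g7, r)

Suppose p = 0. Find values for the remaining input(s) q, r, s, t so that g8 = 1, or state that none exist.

g8 = AND(g7, r) must be 1, so both g7 = 1 and r = 1.
Check with p = 0 and q=0, r=1, s=1, t=0:
g1 = XOR(q, p) = XOR(0, 0) = 0
g2 = NAND(q, g1) = NAND(0, 0) = 1
g3 = NAND(g2, s) = NAND(1, 1) = 0
g4 = NOR(s, g3) = NOR(1, 0) = 0
g5 = NOT(g4) = NOT 0 = 1
g6 = NOR(g5, t) = NOR(1, 0) = 0
g7 = NOT(g6) = NOT 0 = 1
g8 = AND(g7, r) = AND(1, 1) = 1
So g8 = 1.

q=0 r=1 s=1 t=0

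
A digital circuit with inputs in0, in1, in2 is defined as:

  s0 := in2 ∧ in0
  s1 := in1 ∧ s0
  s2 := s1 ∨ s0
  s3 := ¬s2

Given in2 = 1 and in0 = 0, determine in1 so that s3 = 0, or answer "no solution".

With in2 = 1 and in0 = 0 fixed, none of the 2 settings of in1 give s3 = 0.
For example, with in1=1:
s0 = in2 ∧ in0 = 1 ∧ 0 = 0
s1 = in1 ∧ s0 = 1 ∧ 0 = 0
s2 = s1 ∨ s0 = 0 ∨ 0 = 0
s3 = ¬s2 = ¬0 = 1
giving s3 = 1 ≠ 0.

no solution exists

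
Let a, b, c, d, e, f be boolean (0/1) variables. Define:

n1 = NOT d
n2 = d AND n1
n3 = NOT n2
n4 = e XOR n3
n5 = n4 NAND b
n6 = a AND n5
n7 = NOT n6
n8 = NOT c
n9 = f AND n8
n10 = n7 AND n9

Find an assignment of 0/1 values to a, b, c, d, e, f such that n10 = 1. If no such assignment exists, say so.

a=0 b=0 c=0 d=0 e=0 f=1

Check with a=0 b=0 c=0 d=0 e=0 f=1:
n1 = NOT d = NOT 0 = 1
n2 = d AND n1 = 0 AND 1 = 0
n3 = NOT n2 = NOT 0 = 1
n4 = e XOR n3 = 0 XOR 1 = 1
n5 = n4 NAND b = 1 NAND 0 = 1
n6 = a AND n5 = 0 AND 1 = 0
n7 = NOT n6 = NOT 0 = 1
n8 = NOT c = NOT 0 = 1
n9 = f AND n8 = 1 AND 1 = 1
n10 = n7 AND n9 = 1 AND 1 = 1
So n10 = 1 as required.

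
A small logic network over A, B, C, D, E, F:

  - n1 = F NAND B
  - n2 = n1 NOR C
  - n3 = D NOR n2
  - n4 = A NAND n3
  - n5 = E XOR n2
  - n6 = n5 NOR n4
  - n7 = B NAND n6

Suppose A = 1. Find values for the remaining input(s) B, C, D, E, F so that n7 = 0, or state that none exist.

n7 = B NAND n6 must be 0, so both B = 1 and n6 = 1.
Check with A = 1 and B=1, C=1, D=0, E=0, F=0:
n1 = F NAND B = 0 NAND 1 = 1
n2 = n1 NOR C = 1 NOR 1 = 0
n3 = D NOR n2 = 0 NOR 0 = 1
n4 = A NAND n3 = 1 NAND 1 = 0
n5 = E XOR n2 = 0 XOR 0 = 0
n6 = n5 NOR n4 = 0 NOR 0 = 1
n7 = B NAND n6 = 1 NAND 1 = 0
So n7 = 0.

B=1, C=1, D=0, E=0, F=0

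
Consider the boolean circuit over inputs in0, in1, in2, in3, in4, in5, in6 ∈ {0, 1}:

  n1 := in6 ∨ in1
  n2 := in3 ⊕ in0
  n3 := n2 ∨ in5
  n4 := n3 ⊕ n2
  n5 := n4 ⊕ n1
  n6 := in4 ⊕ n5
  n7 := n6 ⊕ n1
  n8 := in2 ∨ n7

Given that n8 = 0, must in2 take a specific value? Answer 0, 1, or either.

n8 = in2 ∨ n7 must be 0, so both in2 = 0 and n7 = 0.
n7 = n6 ⊕ n1 must be 0, so n6 and n1 are equal.
Every assignment with n8 = 0 has in2 = 0; there are 32 such assignment(s).

0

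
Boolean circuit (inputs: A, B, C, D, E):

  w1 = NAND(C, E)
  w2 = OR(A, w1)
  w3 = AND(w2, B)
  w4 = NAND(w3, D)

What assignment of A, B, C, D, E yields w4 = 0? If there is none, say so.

w4 = NAND(w3, D) must be 0, so both w3 = 1 and D = 1.
w3 = AND(w2, B) must be 1, so both w2 = 1 and B = 1.
w2 = OR(A, w1) must be 1, so at least one of A, w1 is 1.
Check with A=1 B=1 C=0 D=1 E=1:
w1 = NAND(C, E) = NAND(0, 1) = 1
w2 = OR(A, w1) = OR(1, 1) = 1
w3 = AND(w2, B) = AND(1, 1) = 1
w4 = NAND(w3, D) = NAND(1, 1) = 0
So w4 = 0 as required.

A=1 B=1 C=0 D=1 E=1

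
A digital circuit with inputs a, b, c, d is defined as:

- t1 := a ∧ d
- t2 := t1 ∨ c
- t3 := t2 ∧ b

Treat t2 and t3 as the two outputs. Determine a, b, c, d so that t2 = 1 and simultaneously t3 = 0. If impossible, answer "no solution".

Check with a=1 b=0 c=1 d=0:
t1 = a ∧ d = 1 ∧ 0 = 0
t2 = t1 ∨ c = 0 ∨ 1 = 1
t3 = t2 ∧ b = 1 ∧ 0 = 0
So t2 = 1 and t3 = 0.

a=1 b=0 c=1 d=0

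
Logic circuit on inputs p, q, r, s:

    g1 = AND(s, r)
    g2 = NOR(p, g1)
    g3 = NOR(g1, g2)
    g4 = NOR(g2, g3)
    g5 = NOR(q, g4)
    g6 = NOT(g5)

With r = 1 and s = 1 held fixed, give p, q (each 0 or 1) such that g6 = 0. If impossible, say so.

With r = 1 and s = 1 fixed, none of the 4 settings of p, q give g6 = 0.
For example, with p=0, q=1:
g1 = AND(s, r) = AND(1, 1) = 1
g2 = NOR(p, g1) = NOR(0, 1) = 0
g3 = NOR(g1, g2) = NOR(1, 0) = 0
g4 = NOR(g2, g3) = NOR(0, 0) = 1
g5 = NOR(q, g4) = NOR(1, 1) = 0
g6 = NOT(g5) = NOT 0 = 1
giving g6 = 1 ≠ 0.

no solution exists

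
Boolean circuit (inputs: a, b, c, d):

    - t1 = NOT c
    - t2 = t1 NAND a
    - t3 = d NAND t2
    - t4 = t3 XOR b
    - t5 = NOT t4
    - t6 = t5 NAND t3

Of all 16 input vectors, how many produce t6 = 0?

5

t6 = t5 NAND t3 must be 0, so both t5 = 1 and t3 = 1.
t5 = NOT t4 must be 1, so t4 = 0.
Satisfying assignments:
  a=0, b=1, c=0, d=0
  a=0, b=1, c=1, d=0
  a=1, b=1, c=0, d=0
  a=1, b=1, c=0, d=1
  a=1, b=1, c=1, d=0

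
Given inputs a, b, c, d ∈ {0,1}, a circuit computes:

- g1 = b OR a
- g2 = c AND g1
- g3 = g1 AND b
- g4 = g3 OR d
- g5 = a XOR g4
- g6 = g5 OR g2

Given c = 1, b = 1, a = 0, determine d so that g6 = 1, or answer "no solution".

d=0

Check with c = 1, b = 1, a = 0 and d=0:
g1 = b OR a = 1 OR 0 = 1
g2 = c AND g1 = 1 AND 1 = 1
g3 = g1 AND b = 1 AND 1 = 1
g4 = g3 OR d = 1 OR 0 = 1
g5 = a XOR g4 = 0 XOR 1 = 1
g6 = g5 OR g2 = 1 OR 1 = 1
So g6 = 1.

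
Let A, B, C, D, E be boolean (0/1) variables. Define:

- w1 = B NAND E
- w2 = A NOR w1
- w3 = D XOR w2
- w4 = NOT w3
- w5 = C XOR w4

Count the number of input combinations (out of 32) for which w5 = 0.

16

w5 = C XOR w4 must be 0, so C and w4 are equal.
Enumerating the 32 input combinations, 16 give w5 = 0 and 16 give w5 = 1.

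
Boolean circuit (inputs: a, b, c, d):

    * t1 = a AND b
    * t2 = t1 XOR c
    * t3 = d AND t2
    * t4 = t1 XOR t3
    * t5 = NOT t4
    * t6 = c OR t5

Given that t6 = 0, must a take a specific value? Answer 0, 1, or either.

1

t6 = c OR t5 must be 0, so both c = 0 and t5 = 0.
t5 = NOT t4 must be 0, so t4 = 1.
t4 = t1 XOR t3 must be 1, so t1 and t3 differ.
Every assignment with t6 = 0 has a = 1; there are 1 such assignment(s).
  a=1, b=1, c=0, d=0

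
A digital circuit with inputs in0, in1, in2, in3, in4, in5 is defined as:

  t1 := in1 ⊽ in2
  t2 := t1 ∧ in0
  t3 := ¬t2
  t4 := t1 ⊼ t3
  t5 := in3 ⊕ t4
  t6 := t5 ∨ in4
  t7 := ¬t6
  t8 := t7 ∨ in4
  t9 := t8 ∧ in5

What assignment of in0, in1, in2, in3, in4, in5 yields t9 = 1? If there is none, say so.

in0=0, in1=0, in2=0, in3=1, in4=1, in5=1

t9 = t8 ∧ in5 must be 1, so both t8 = 1 and in5 = 1.
Check with in0=0, in1=0, in2=0, in3=1, in4=1, in5=1:
t1 = in1 ⊽ in2 = 0 ⊽ 0 = 1
t2 = t1 ∧ in0 = 1 ∧ 0 = 0
t3 = ¬t2 = ¬0 = 1
t4 = t1 ⊼ t3 = 1 ⊼ 1 = 0
t5 = in3 ⊕ t4 = 1 ⊕ 0 = 1
t6 = t5 ∨ in4 = 1 ∨ 1 = 1
t7 = ¬t6 = ¬1 = 0
t8 = t7 ∨ in4 = 0 ∨ 1 = 1
t9 = t8 ∧ in5 = 1 ∧ 1 = 1
So t9 = 1 as required.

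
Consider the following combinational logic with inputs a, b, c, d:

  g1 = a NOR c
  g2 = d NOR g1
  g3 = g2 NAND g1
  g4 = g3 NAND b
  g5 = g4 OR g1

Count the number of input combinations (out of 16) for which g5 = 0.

g5 = g4 OR g1 must be 0, so both g4 = 0 and g1 = 0.
g4 = g3 NAND b must be 0, so both g3 = 1 and b = 1.
Enumerating the 16 input combinations, 6 give g5 = 0 and 10 give g5 = 1.

6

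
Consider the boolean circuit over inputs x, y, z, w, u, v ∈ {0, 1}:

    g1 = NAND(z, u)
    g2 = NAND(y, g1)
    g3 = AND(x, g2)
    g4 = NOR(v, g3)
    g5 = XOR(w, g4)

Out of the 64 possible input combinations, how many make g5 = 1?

g5 = XOR(w, g4) must be 1, so w and g4 differ.
Enumerating the 64 input combinations, 32 give g5 = 1 and 32 give g5 = 0.

32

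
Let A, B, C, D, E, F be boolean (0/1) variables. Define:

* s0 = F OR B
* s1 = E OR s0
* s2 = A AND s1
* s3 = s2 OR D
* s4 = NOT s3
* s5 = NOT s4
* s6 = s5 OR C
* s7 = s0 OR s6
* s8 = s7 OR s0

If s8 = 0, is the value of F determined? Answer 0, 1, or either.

s8 = s7 OR s0 must be 0, so both s7 = 0 and s0 = 0.
s7 = s0 OR s6 must be 0, so both s0 = 0 and s6 = 0.
s0 = F OR B must be 0, so both F = 0 and B = 0.
Every assignment with s8 = 0 has F = 0; there are 3 such assignment(s).
  A=0, B=0, C=0, D=0, E=0, F=0
  A=0, B=0, C=0, D=0, E=1, F=0
  A=1, B=0, C=0, D=0, E=0, F=0

0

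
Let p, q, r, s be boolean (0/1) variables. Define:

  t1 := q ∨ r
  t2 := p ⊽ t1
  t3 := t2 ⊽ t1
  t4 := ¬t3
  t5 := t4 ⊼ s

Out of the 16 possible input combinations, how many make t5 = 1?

9

t5 = t4 ⊼ s must be 1, so at least one of t4, s is 0.
Enumerating the 16 input combinations, 9 give t5 = 1 and 7 give t5 = 0.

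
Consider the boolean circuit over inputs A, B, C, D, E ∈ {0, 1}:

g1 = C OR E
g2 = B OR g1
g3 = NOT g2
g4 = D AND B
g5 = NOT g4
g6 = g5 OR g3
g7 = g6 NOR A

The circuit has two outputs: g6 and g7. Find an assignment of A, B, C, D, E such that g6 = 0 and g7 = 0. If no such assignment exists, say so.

Check with A=1, B=1, C=1, D=1, E=1:
g1 = C OR E = 1 OR 1 = 1
g2 = B OR g1 = 1 OR 1 = 1
g3 = NOT g2 = NOT 1 = 0
g4 = D AND B = 1 AND 1 = 1
g5 = NOT g4 = NOT 1 = 0
g6 = g5 OR g3 = 0 OR 0 = 0
g7 = g6 NOR A = 0 NOR 1 = 0
So g6 = 0 and g7 = 0.

A=1, B=1, C=1, D=1, E=1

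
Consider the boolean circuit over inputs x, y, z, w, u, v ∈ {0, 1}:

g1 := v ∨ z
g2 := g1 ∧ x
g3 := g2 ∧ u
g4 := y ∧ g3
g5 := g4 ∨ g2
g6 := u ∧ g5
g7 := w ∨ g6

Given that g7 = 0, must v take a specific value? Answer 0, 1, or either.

Both values of v occur among assignments with g7 = 0:
  v=0: x=0, y=0, z=0, w=0, u=0, v=0
  v=1: x=0, y=0, z=0, w=0, u=0, v=1

either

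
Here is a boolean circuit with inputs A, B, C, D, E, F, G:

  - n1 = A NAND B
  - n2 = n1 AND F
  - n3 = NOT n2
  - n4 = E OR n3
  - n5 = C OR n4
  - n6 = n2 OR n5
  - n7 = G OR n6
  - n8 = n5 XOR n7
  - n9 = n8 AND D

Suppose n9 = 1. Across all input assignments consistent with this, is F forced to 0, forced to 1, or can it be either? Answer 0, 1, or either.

n9 = n8 AND D must be 1, so both n8 = 1 and D = 1.
Every assignment with n9 = 1 has F = 1; there are 6 such assignment(s).

1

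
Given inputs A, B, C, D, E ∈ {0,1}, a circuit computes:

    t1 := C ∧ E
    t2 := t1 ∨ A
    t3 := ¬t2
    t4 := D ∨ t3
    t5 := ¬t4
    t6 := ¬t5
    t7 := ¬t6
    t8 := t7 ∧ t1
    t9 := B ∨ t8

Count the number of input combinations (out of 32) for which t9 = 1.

18

t9 = B ∨ t8 must be 1, so at least one of B, t8 is 1.
Enumerating the 32 input combinations, 18 give t9 = 1 and 14 give t9 = 0.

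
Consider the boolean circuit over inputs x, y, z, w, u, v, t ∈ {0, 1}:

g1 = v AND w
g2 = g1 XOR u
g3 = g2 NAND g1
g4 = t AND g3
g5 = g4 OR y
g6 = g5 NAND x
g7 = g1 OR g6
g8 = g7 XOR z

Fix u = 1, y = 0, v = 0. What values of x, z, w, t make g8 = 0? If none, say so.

g8 = g7 XOR z must be 0, so g7 and z are equal.
Check with u = 1, y = 0, v = 0 and x=1, z=1, w=1, t=0:
g1 = v AND w = 0 AND 1 = 0
g2 = g1 XOR u = 0 XOR 1 = 1
g3 = g2 NAND g1 = 1 NAND 0 = 1
g4 = t AND g3 = 0 AND 1 = 0
g5 = g4 OR y = 0 OR 0 = 0
g6 = g5 NAND x = 0 NAND 1 = 1
g7 = g1 OR g6 = 0 OR 1 = 1
g8 = g7 XOR z = 1 XOR 1 = 0
So g8 = 0.

x=1 z=1 w=1 t=0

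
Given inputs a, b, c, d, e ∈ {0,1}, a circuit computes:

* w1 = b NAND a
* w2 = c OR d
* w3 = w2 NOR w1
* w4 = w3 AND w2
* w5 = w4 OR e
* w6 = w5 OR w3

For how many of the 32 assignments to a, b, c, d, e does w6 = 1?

17

w6 = w5 OR w3 must be 1, so at least one of w5, w3 is 1.
Enumerating the 32 input combinations, 17 give w6 = 1 and 15 give w6 = 0.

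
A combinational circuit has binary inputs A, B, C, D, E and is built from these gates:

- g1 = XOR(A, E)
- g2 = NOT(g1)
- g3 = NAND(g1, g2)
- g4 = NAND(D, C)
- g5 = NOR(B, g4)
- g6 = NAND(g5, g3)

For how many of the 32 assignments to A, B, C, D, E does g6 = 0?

g6 = NAND(g5, g3) must be 0, so both g5 = 1 and g3 = 1.
g5 = NOR(B, g4) must be 1, so both B = 0 and g4 = 0.
g3 = NAND(g1, g2) must be 1, so at least one of g1, g2 is 0.
Satisfying assignments:
  A=0, B=0, C=1, D=1, E=0
  A=0, B=0, C=1, D=1, E=1
  A=1, B=0, C=1, D=1, E=0
  A=1, B=0, C=1, D=1, E=1

4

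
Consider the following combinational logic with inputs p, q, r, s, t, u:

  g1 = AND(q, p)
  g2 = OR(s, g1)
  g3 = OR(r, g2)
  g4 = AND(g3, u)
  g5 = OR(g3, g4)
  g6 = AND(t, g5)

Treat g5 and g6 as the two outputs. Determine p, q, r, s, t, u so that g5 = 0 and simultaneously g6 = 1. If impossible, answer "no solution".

Across all 64 input combinations, none give both g5 = 0 and g6 = 1.

no solution exists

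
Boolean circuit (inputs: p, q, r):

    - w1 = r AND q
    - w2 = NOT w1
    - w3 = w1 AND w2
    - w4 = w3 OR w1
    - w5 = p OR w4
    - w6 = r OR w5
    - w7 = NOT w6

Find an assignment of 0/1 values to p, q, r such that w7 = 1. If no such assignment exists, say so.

w7 = NOT w6 must be 1, so w6 = 0.
w6 = r OR w5 must be 0, so both r = 0 and w5 = 0.
Check with p=0 q=1 r=0:
w1 = r AND q = 0 AND 1 = 0
w2 = NOT w1 = NOT 0 = 1
w3 = w1 AND w2 = 0 AND 1 = 0
w4 = w3 OR w1 = 0 OR 0 = 0
w5 = p OR w4 = 0 OR 0 = 0
w6 = r OR w5 = 0 OR 0 = 0
w7 = NOT w6 = NOT 0 = 1
So w7 = 1 as required.

p=0 q=1 r=0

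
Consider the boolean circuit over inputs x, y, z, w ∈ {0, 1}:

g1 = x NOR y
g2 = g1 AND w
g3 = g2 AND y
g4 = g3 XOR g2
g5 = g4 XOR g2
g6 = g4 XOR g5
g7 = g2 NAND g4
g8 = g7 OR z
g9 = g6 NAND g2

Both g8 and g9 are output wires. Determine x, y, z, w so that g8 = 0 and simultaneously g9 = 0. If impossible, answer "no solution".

x=0, y=0, z=0, w=1

Check with x=0, y=0, z=0, w=1:
g1 = x NOR y = 0 NOR 0 = 1
g2 = g1 AND w = 1 AND 1 = 1
g3 = g2 AND y = 1 AND 0 = 0
g4 = g3 XOR g2 = 0 XOR 1 = 1
g5 = g4 XOR g2 = 1 XOR 1 = 0
g6 = g4 XOR g5 = 1 XOR 0 = 1
g7 = g2 NAND g4 = 1 NAND 1 = 0
g8 = g7 OR z = 0 OR 0 = 0
g9 = g6 NAND g2 = 1 NAND 1 = 0
So g8 = 0 and g9 = 0.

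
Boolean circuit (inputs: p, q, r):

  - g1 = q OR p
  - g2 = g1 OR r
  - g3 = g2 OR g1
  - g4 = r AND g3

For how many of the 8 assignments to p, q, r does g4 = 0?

g4 = r AND g3 must be 0, so at least one of r, g3 is 0.
Satisfying assignments:
  p=0, q=0, r=0
  p=0, q=1, r=0
  p=1, q=0, r=0
  p=1, q=1, r=0

4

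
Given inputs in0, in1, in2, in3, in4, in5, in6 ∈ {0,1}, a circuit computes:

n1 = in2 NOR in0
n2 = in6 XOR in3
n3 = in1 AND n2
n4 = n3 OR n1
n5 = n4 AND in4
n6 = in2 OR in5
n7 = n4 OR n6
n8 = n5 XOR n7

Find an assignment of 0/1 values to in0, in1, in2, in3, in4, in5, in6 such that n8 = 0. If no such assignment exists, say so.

n8 = n5 XOR n7 must be 0, so n5 and n7 are equal.
Check with in0=0, in1=1, in2=0, in3=0, in4=1, in5=1, in6=1:
n1 = in2 NOR in0 = 0 NOR 0 = 1
n2 = in6 XOR in3 = 1 XOR 0 = 1
n3 = in1 AND n2 = 1 AND 1 = 1
n4 = n3 OR n1 = 1 OR 1 = 1
n5 = n4 AND in4 = 1 AND 1 = 1
n6 = in2 OR in5 = 0 OR 1 = 1
n7 = n4 OR n6 = 1 OR 1 = 1
n8 = n5 XOR n7 = 1 XOR 1 = 0
So n8 = 0 as required.

in0=0, in1=1, in2=0, in3=0, in4=1, in5=1, in6=1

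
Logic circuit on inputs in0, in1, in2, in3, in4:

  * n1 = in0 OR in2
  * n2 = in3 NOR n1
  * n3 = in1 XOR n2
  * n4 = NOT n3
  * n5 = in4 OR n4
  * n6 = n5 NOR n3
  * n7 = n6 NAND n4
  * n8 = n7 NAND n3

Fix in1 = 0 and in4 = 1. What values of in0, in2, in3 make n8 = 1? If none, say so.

n8 = n7 NAND n3 must be 1, so at least one of n7, n3 is 0.
Check with in1 = 0 and in4 = 1 and in0=1, in2=0, in3=1:
n1 = in0 OR in2 = 1 OR 0 = 1
n2 = in3 NOR n1 = 1 NOR 1 = 0
n3 = in1 XOR n2 = 0 XOR 0 = 0
n4 = NOT n3 = NOT 0 = 1
n5 = in4 OR n4 = 1 OR 1 = 1
n6 = n5 NOR n3 = 1 NOR 0 = 0
n7 = n6 NAND n4 = 0 NAND 1 = 1
n8 = n7 NAND n3 = 1 NAND 0 = 1
So n8 = 1.

in0=1, in2=0, in3=1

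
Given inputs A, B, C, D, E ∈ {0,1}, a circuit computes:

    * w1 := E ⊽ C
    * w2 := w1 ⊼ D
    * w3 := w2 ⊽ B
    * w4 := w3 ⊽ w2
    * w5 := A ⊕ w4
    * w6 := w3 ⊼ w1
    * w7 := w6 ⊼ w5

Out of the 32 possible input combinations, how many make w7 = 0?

15

w7 = w6 ⊼ w5 must be 0, so both w6 = 1 and w5 = 1.
w6 = w3 ⊼ w1 must be 1, so at least one of w3, w1 is 0.
Enumerating the 32 input combinations, 15 give w7 = 0 and 17 give w7 = 1.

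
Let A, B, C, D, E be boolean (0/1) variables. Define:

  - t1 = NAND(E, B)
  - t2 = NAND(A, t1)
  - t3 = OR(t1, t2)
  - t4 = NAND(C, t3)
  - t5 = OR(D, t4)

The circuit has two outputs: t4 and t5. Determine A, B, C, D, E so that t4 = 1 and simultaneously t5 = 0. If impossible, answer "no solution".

Across all 32 input combinations, none give both t4 = 1 and t5 = 0.

no solution exists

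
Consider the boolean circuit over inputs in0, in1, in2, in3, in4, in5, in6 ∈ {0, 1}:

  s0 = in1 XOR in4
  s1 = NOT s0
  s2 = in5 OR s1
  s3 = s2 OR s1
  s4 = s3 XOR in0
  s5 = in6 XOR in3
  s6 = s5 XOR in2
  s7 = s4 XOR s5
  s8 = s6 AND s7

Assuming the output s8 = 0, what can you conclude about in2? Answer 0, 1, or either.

Both values of in2 occur among assignments with s8 = 0:
  in2=0: in0=0, in1=0, in2=0, in3=0, in4=0, in5=0, in6=0
  in2=1: in0=0, in1=0, in2=1, in3=0, in4=0, in5=0, in6=1

either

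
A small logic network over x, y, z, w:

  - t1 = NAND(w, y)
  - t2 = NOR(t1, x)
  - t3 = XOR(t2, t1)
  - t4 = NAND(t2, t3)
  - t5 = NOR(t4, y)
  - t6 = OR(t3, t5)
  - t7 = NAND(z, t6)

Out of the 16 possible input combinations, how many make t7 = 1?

9

t7 = NAND(z, t6) must be 1, so at least one of z, t6 is 0.
Enumerating the 16 input combinations, 9 give t7 = 1 and 7 give t7 = 0.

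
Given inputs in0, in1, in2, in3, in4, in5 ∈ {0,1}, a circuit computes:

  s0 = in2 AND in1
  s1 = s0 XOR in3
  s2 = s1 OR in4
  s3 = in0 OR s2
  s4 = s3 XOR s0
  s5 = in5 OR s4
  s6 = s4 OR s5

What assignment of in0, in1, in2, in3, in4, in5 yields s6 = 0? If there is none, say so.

in0=1, in1=1, in2=1, in3=0, in4=1, in5=0

Check with in0=1, in1=1, in2=1, in3=0, in4=1, in5=0:
s0 = in2 AND in1 = 1 AND 1 = 1
s1 = s0 XOR in3 = 1 XOR 0 = 1
s2 = s1 OR in4 = 1 OR 1 = 1
s3 = in0 OR s2 = 1 OR 1 = 1
s4 = s3 XOR s0 = 1 XOR 1 = 0
s5 = in5 OR s4 = 0 OR 0 = 0
s6 = s4 OR s5 = 0 OR 0 = 0
So s6 = 0 as required.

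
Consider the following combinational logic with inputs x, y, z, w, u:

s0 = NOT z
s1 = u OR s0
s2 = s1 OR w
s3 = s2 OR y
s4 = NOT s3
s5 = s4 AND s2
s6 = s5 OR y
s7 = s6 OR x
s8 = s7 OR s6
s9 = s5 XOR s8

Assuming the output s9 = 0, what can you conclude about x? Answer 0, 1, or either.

s9 = s5 XOR s8 must be 0, so s5 and s8 are equal.
Every assignment with s9 = 0 has x = 0; there are 8 such assignment(s).

0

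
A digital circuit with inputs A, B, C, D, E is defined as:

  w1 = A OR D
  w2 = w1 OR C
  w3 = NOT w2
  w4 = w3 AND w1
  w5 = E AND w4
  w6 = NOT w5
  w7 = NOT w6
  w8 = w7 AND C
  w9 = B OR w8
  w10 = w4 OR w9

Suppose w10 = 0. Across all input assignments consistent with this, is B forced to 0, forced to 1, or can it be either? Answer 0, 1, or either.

0

w10 = w4 OR w9 must be 0, so both w4 = 0 and w9 = 0.
Every assignment with w10 = 0 has B = 0; there are 16 such assignment(s).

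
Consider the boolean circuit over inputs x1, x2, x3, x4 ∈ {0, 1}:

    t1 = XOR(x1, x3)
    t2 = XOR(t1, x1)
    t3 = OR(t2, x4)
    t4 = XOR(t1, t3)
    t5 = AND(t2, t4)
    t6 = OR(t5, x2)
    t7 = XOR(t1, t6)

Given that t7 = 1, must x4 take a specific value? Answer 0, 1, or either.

Both values of x4 occur among assignments with t7 = 1:
  x4=0: x1=0, x2=0, x3=1, x4=0
  x4=1: x1=0, x2=0, x3=1, x4=1

either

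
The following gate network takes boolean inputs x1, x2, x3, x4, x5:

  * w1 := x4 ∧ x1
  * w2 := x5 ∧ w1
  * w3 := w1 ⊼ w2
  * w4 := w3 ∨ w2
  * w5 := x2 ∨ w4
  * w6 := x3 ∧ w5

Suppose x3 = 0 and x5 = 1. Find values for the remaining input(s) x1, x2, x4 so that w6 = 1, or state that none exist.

With x3 = 0 and x5 = 1 fixed, none of the 8 settings of x1, x2, x4 give w6 = 1.
For example, with x1=0, x2=1, x4=1:
w1 = x4 ∧ x1 = 1 ∧ 0 = 0
w2 = x5 ∧ w1 = 1 ∧ 0 = 0
w3 = w1 ⊼ w2 = 0 ⊼ 0 = 1
w4 = w3 ∨ w2 = 1 ∨ 0 = 1
w5 = x2 ∨ w4 = 1 ∨ 1 = 1
w6 = x3 ∧ w5 = 0 ∧ 1 = 0
giving w6 = 0 ≠ 1.

no solution exists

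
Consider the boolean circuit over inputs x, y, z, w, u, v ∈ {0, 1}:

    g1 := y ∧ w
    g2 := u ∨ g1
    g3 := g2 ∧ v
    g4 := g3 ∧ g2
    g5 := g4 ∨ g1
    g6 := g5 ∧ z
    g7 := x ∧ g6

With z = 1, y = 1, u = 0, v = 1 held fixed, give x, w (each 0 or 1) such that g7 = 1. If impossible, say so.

g7 = x ∧ g6 must be 1, so both x = 1 and g6 = 1.
g6 = g5 ∧ z must be 1, so both g5 = 1 and z = 1.
Check with z = 1, y = 1, u = 0, v = 1 and x=1, w=1:
g1 = y ∧ w = 1 ∧ 1 = 1
g2 = u ∨ g1 = 0 ∨ 1 = 1
g3 = g2 ∧ v = 1 ∧ 1 = 1
g4 = g3 ∧ g2 = 1 ∧ 1 = 1
g5 = g4 ∨ g1 = 1 ∨ 1 = 1
g6 = g5 ∧ z = 1 ∧ 1 = 1
g7 = x ∧ g6 = 1 ∧ 1 = 1
So g7 = 1.

x=1, w=1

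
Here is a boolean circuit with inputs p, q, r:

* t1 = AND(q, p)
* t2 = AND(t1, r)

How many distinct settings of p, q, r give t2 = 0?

7

t2 = AND(t1, r) must be 0, so at least one of t1, r is 0.
Enumerating the 8 input combinations, 7 give t2 = 0 and 1 give t2 = 1.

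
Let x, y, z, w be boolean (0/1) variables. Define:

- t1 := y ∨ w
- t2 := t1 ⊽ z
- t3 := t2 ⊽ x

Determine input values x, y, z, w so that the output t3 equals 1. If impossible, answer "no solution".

x=0 y=1 z=1 w=1

t3 = t2 ⊽ x must be 1, so both t2 = 0 and x = 0.
Check with x=0 y=1 z=1 w=1:
t1 = y ∨ w = 1 ∨ 1 = 1
t2 = t1 ⊽ z = 1 ⊽ 1 = 0
t3 = t2 ⊽ x = 0 ⊽ 0 = 1
So t3 = 1 as required.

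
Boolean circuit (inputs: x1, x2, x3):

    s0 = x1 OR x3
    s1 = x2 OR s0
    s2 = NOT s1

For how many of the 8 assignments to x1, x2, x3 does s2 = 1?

s2 = NOT s1 must be 1, so s1 = 0.
s1 = x2 OR s0 must be 0, so both x2 = 0 and s0 = 0.
s0 = x1 OR x3 must be 0, so both x1 = 0 and x3 = 0.
Enumerating the 8 input combinations, 1 give s2 = 1 and 7 give s2 = 0.

1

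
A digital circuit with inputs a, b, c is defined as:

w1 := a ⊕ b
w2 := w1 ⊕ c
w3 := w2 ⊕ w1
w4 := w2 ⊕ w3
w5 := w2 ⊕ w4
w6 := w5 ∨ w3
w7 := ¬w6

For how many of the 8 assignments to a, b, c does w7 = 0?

4

w7 = ¬w6 must be 0, so w6 = 1.
Enumerating the 8 input combinations, 4 give w7 = 0 and 4 give w7 = 1.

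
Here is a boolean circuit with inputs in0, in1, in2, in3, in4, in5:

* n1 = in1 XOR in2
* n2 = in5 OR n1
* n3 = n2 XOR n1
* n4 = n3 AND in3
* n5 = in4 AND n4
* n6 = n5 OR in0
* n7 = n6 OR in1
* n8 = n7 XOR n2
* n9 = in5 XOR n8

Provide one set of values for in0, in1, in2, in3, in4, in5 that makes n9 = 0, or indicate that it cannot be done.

in0=1, in1=0, in2=1, in3=1, in4=1, in5=0

Check with in0=1, in1=0, in2=1, in3=1, in4=1, in5=0:
n1 = in1 XOR in2 = 0 XOR 1 = 1
n2 = in5 OR n1 = 0 OR 1 = 1
n3 = n2 XOR n1 = 1 XOR 1 = 0
n4 = n3 AND in3 = 0 AND 1 = 0
n5 = in4 AND n4 = 1 AND 0 = 0
n6 = n5 OR in0 = 0 OR 1 = 1
n7 = n6 OR in1 = 1 OR 0 = 1
n8 = n7 XOR n2 = 1 XOR 1 = 0
n9 = in5 XOR n8 = 0 XOR 0 = 0
So n9 = 0 as required.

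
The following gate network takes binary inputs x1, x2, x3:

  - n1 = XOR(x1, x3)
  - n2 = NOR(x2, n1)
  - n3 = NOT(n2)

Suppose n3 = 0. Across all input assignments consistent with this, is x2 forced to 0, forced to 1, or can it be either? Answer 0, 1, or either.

0

n3 = NOT(n2) must be 0, so n2 = 1.
n2 = NOR(x2, n1) must be 1, so both x2 = 0 and n1 = 0.
Every assignment with n3 = 0 has x2 = 0; there are 2 such assignment(s).
  x1=0, x2=0, x3=0
  x1=1, x2=0, x3=1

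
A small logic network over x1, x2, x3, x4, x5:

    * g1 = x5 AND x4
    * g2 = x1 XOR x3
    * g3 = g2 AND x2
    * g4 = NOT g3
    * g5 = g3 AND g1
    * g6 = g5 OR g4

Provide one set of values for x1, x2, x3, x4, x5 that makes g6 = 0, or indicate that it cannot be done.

g6 = g5 OR g4 must be 0, so both g5 = 0 and g4 = 0.
g5 = g3 AND g1 must be 0, so at least one of g3, g1 is 0.
Check with x1=0, x2=1, x3=1, x4=0, x5=0:
g1 = x5 AND x4 = 0 AND 0 = 0
g2 = x1 XOR x3 = 0 XOR 1 = 1
g3 = g2 AND x2 = 1 AND 1 = 1
g4 = NOT g3 = NOT 1 = 0
g5 = g3 AND g1 = 1 AND 0 = 0
g6 = g5 OR g4 = 0 OR 0 = 0
So g6 = 0 as required.

x1=0, x2=1, x3=1, x4=0, x5=0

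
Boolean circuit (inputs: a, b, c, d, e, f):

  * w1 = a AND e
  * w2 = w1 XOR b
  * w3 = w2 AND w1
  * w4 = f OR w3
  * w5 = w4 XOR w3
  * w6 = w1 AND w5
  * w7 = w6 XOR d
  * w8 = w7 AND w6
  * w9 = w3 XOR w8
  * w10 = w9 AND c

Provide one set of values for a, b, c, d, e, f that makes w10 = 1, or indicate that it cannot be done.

a=1 b=0 c=1 d=0 e=1 f=1

w10 = w9 AND c must be 1, so both w9 = 1 and c = 1.
w9 = w3 XOR w8 must be 1, so w3 and w8 differ.
Check with a=1 b=0 c=1 d=0 e=1 f=1:
w1 = a AND e = 1 AND 1 = 1
w2 = w1 XOR b = 1 XOR 0 = 1
w3 = w2 AND w1 = 1 AND 1 = 1
w4 = f OR w3 = 1 OR 1 = 1
w5 = w4 XOR w3 = 1 XOR 1 = 0
w6 = w1 AND w5 = 1 AND 0 = 0
w7 = w6 XOR d = 0 XOR 0 = 0
w8 = w7 AND w6 = 0 AND 0 = 0
w9 = w3 XOR w8 = 1 XOR 0 = 1
w10 = w9 AND c = 1 AND 1 = 1
So w10 = 1 as required.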